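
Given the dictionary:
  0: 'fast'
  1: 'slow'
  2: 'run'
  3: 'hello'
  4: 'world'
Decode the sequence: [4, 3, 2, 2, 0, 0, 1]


Look up each index in the dictionary:
  4 -> 'world'
  3 -> 'hello'
  2 -> 'run'
  2 -> 'run'
  0 -> 'fast'
  0 -> 'fast'
  1 -> 'slow'

Decoded: "world hello run run fast fast slow"


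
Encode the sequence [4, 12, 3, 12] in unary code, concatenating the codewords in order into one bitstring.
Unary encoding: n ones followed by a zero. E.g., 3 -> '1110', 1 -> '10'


Encode each number as n ones followed by a terminating 0:
  4 -> 11110 (5 bits)
  12 -> 1111111111110 (13 bits)
  3 -> 1110 (4 bits)
  12 -> 1111111111110 (13 bits)
Total length = 5 + 13 + 4 + 13 = 35 bits.

Unary([4, 12, 3, 12]) = 11110111111111111011101111111111110 (35 bits)


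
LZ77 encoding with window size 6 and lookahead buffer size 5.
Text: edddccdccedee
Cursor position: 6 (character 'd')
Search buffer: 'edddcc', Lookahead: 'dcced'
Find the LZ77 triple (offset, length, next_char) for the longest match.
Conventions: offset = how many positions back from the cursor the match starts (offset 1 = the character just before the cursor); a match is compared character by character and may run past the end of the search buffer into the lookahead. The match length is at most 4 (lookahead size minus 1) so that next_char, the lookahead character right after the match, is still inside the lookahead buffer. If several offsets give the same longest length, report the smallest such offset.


Try each offset into the search buffer:
  offset=1 (pos 5, char 'c'): match length 0
  offset=2 (pos 4, char 'c'): match length 0
  offset=3 (pos 3, char 'd'): match length 3
  offset=4 (pos 2, char 'd'): match length 1
  offset=5 (pos 1, char 'd'): match length 1
  offset=6 (pos 0, char 'e'): match length 0
Longest match has length 3 at offset 3.
next_char = character at position 6 + 3 = 9 -> 'e'

Best match: offset=3, length=3 (matching 'dcc' starting at position 3)
LZ77 triple: (3, 3, 'e')


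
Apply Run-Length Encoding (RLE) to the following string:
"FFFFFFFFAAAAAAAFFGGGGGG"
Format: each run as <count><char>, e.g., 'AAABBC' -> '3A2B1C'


Scanning runs left to right:
  i=0: run of 'F' x 8 -> '8F'
  i=8: run of 'A' x 7 -> '7A'
  i=15: run of 'F' x 2 -> '2F'
  i=17: run of 'G' x 6 -> '6G'

RLE = 8F7A2F6G


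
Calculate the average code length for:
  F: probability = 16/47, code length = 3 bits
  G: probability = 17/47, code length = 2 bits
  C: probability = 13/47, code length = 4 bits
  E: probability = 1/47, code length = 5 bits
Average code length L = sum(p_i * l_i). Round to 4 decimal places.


Weighted contributions p_i * l_i:
  F: (16/47) * 3 = 48/47
  G: (17/47) * 2 = 34/47
  C: (13/47) * 4 = 52/47
  E: (1/47) * 5 = 5/47
Sum = (48 + 34 + 52 + 5)/47 = 139/47

L = 139/47 = 2.9574 bits/symbol


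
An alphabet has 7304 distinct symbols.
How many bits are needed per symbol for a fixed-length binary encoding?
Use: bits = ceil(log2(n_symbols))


log2(7304) = 12.8345
Bracket: 2^12 = 4096 < 7304 <= 2^13 = 8192
So ceil(log2(7304)) = 13

bits = ceil(log2(7304)) = ceil(12.8345) = 13 bits


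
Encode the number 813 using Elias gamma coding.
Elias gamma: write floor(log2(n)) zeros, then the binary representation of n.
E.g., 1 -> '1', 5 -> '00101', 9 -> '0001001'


num_bits = floor(log2(813)) + 1 = 10
leading_zeros = num_bits - 1 = 9
binary(813) = 1100101101

Elias gamma(813) = '000000000' + '1100101101' = 0000000001100101101 (19 bits)


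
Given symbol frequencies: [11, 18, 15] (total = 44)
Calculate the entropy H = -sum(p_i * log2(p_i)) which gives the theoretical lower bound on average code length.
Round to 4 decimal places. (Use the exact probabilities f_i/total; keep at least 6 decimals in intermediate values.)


Per-symbol terms -p_i * log2(p_i) with p_i = f_i/44:
  p = 11/44 = 0.250000: log2(p) = -2.000000, -p*log2(p) = 0.500000
  p = 18/44 = 0.409091: log2(p) = -1.289507, -p*log2(p) = 0.527525
  p = 15/44 = 0.340909: log2(p) = -1.552541, -p*log2(p) = 0.529275
H = 0.500000 + 0.527525 + 0.529275 = 1.556800

H = 1.5568 bits/symbol


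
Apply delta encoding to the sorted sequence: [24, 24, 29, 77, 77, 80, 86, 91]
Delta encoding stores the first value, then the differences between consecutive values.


First value: 24
Deltas:
  24 - 24 = 0
  29 - 24 = 5
  77 - 29 = 48
  77 - 77 = 0
  80 - 77 = 3
  86 - 80 = 6
  91 - 86 = 5


Delta encoded: [24, 0, 5, 48, 0, 3, 6, 5]


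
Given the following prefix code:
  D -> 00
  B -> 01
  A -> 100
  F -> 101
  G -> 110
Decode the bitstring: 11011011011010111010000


Decoding step by step:
Bits 110 -> G
Bits 110 -> G
Bits 110 -> G
Bits 110 -> G
Bits 101 -> F
Bits 110 -> G
Bits 100 -> A
Bits 00 -> D


Decoded message: GGGGFGAD


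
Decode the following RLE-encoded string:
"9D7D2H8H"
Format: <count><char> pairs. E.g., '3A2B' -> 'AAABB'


Expanding each <count><char> pair:
  9D -> 'DDDDDDDDD'
  7D -> 'DDDDDDD'
  2H -> 'HH'
  8H -> 'HHHHHHHH'

Decoded = DDDDDDDDDDDDDDDDHHHHHHHHHH


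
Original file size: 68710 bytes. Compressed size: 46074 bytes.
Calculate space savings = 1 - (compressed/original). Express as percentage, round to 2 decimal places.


ratio = compressed/original = 46074/68710 = 0.670557
savings = 1 - ratio = 1 - 0.670557 = 0.329443
as a percentage: 0.329443 * 100 = 32.94%

Space savings = 1 - 46074/68710 = 32.94%


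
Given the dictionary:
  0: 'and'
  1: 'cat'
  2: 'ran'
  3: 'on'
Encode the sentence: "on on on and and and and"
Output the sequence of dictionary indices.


Look up each word in the dictionary:
  'on' -> 3
  'on' -> 3
  'on' -> 3
  'and' -> 0
  'and' -> 0
  'and' -> 0
  'and' -> 0

Encoded: [3, 3, 3, 0, 0, 0, 0]


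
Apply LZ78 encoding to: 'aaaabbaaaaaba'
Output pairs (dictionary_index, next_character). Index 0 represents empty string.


LZ78 encoding steps:
Dictionary: {0: ''}
Step 1: w='' (idx 0), next='a' -> output (0, 'a'), add 'a' as idx 1
Step 2: w='a' (idx 1), next='a' -> output (1, 'a'), add 'aa' as idx 2
Step 3: w='a' (idx 1), next='b' -> output (1, 'b'), add 'ab' as idx 3
Step 4: w='' (idx 0), next='b' -> output (0, 'b'), add 'b' as idx 4
Step 5: w='aa' (idx 2), next='a' -> output (2, 'a'), add 'aaa' as idx 5
Step 6: w='aa' (idx 2), next='b' -> output (2, 'b'), add 'aab' as idx 6
Step 7: w='a' (idx 1), end of input -> output (1, '')


Encoded: [(0, 'a'), (1, 'a'), (1, 'b'), (0, 'b'), (2, 'a'), (2, 'b'), (1, '')]


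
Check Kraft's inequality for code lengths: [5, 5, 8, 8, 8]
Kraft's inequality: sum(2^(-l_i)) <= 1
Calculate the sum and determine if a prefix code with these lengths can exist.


Sum = 2^(-5) + 2^(-5) + 2^(-8) + 2^(-8) + 2^(-8)
    = 0.03125 + 0.03125 + 0.00390625 + 0.00390625 + 0.00390625
    = 19/256 = 0.07421875
Since 0.07421875 <= 1, Kraft's inequality IS satisfied.
A prefix code with these lengths CAN exist.

Kraft sum = 0.07421875. Satisfied.


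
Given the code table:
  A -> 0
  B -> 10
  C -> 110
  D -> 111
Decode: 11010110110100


Decoding:
110 -> C
10 -> B
110 -> C
110 -> C
10 -> B
0 -> A


Result: CBCCBA


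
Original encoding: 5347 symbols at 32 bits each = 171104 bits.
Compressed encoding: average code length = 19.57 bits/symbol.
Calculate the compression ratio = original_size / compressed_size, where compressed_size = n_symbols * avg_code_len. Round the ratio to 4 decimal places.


original_size = n_symbols * orig_bits = 5347 * 32 = 171104 bits
compressed_size = n_symbols * avg_code_len = 5347 * 19.57 = 104640.79 bits
ratio = original_size / compressed_size = 171104 / 104640.79 = 1.6352

Compression ratio = 1.6352


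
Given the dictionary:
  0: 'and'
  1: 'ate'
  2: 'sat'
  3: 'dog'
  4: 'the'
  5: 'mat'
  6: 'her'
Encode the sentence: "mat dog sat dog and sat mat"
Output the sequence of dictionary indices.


Look up each word in the dictionary:
  'mat' -> 5
  'dog' -> 3
  'sat' -> 2
  'dog' -> 3
  'and' -> 0
  'sat' -> 2
  'mat' -> 5

Encoded: [5, 3, 2, 3, 0, 2, 5]


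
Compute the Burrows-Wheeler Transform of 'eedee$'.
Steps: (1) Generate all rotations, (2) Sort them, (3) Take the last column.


Rotations (sorted):
  0: $eedee -> last char: e
  1: dee$ee -> last char: e
  2: e$eede -> last char: e
  3: edee$e -> last char: e
  4: ee$eed -> last char: d
  5: eedee$ -> last char: $


BWT = eeeed$


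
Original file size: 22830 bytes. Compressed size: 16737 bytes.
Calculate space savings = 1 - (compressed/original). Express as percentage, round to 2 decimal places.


ratio = compressed/original = 16737/22830 = 0.733114
savings = 1 - ratio = 1 - 0.733114 = 0.266886
as a percentage: 0.266886 * 100 = 26.69%

Space savings = 1 - 16737/22830 = 26.69%


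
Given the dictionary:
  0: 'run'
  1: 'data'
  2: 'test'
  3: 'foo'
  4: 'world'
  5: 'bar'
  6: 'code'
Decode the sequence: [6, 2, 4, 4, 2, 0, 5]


Look up each index in the dictionary:
  6 -> 'code'
  2 -> 'test'
  4 -> 'world'
  4 -> 'world'
  2 -> 'test'
  0 -> 'run'
  5 -> 'bar'

Decoded: "code test world world test run bar"


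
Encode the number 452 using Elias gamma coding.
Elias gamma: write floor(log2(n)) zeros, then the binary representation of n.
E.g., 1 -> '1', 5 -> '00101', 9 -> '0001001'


num_bits = floor(log2(452)) + 1 = 9
leading_zeros = num_bits - 1 = 8
binary(452) = 111000100

Elias gamma(452) = '00000000' + '111000100' = 00000000111000100 (17 bits)


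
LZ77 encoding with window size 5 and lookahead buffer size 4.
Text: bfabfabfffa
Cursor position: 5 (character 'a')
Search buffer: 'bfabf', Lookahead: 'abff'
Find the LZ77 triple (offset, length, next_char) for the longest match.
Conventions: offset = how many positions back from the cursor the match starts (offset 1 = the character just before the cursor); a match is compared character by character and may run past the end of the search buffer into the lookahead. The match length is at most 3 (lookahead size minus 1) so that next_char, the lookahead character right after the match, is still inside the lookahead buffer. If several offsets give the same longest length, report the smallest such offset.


Try each offset into the search buffer:
  offset=1 (pos 4, char 'f'): match length 0
  offset=2 (pos 3, char 'b'): match length 0
  offset=3 (pos 2, char 'a'): match length 3
  offset=4 (pos 1, char 'f'): match length 0
  offset=5 (pos 0, char 'b'): match length 0
Longest match has length 3 at offset 3.
next_char = character at position 5 + 3 = 8 -> 'f'

Best match: offset=3, length=3 (matching 'abf' starting at position 2)
LZ77 triple: (3, 3, 'f')


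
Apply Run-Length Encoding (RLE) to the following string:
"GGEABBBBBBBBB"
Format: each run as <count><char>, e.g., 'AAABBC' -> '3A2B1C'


Scanning runs left to right:
  i=0: run of 'G' x 2 -> '2G'
  i=2: run of 'E' x 1 -> '1E'
  i=3: run of 'A' x 1 -> '1A'
  i=4: run of 'B' x 9 -> '9B'

RLE = 2G1E1A9B


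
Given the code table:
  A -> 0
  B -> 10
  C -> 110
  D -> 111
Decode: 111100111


Decoding:
111 -> D
10 -> B
0 -> A
111 -> D


Result: DBAD


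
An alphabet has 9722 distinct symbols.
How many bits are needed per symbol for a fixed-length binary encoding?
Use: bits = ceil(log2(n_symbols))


log2(9722) = 13.247
Bracket: 2^13 = 8192 < 9722 <= 2^14 = 16384
So ceil(log2(9722)) = 14

bits = ceil(log2(9722)) = ceil(13.247) = 14 bits


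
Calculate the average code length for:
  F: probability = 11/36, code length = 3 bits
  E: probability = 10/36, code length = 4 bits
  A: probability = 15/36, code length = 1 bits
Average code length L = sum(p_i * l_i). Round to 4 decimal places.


Weighted contributions p_i * l_i:
  F: (11/36) * 3 = 33/36
  E: (10/36) * 4 = 40/36
  A: (15/36) * 1 = 15/36
Sum = (33 + 40 + 15)/36 = 88/36

L = 88/36 = 2.4444 bits/symbol


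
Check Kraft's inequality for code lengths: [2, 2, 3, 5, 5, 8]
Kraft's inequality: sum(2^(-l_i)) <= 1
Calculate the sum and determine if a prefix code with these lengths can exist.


Sum = 2^(-2) + 2^(-2) + 2^(-3) + 2^(-5) + 2^(-5) + 2^(-8)
    = 0.25 + 0.25 + 0.125 + 0.03125 + 0.03125 + 0.00390625
    = 177/256 = 0.69140625
Since 0.69140625 <= 1, Kraft's inequality IS satisfied.
A prefix code with these lengths CAN exist.

Kraft sum = 0.69140625. Satisfied.


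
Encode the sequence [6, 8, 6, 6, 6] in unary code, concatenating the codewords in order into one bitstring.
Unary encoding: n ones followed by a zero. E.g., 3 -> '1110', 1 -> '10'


Encode each number as n ones followed by a terminating 0:
  6 -> 1111110 (7 bits)
  8 -> 111111110 (9 bits)
  6 -> 1111110 (7 bits)
  6 -> 1111110 (7 bits)
  6 -> 1111110 (7 bits)
Total length = 7 + 9 + 7 + 7 + 7 = 37 bits.

Unary([6, 8, 6, 6, 6]) = 1111110111111110111111011111101111110 (37 bits)


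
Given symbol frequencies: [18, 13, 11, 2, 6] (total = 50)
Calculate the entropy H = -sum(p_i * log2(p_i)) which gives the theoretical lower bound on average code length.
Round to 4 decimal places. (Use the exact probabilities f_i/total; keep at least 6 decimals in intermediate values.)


Per-symbol terms -p_i * log2(p_i) with p_i = f_i/50:
  p = 18/50 = 0.360000: log2(p) = -1.473931, -p*log2(p) = 0.530615
  p = 13/50 = 0.260000: log2(p) = -1.943416, -p*log2(p) = 0.505288
  p = 11/50 = 0.220000: log2(p) = -2.184425, -p*log2(p) = 0.480573
  p = 2/50 = 0.040000: log2(p) = -4.643856, -p*log2(p) = 0.185754
  p = 6/50 = 0.120000: log2(p) = -3.058894, -p*log2(p) = 0.367067
H = 0.530615 + 0.505288 + 0.480573 + 0.185754 + 0.367067 = 2.069297

H = 2.0693 bits/symbol


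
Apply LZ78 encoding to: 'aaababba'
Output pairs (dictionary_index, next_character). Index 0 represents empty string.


LZ78 encoding steps:
Dictionary: {0: ''}
Step 1: w='' (idx 0), next='a' -> output (0, 'a'), add 'a' as idx 1
Step 2: w='a' (idx 1), next='a' -> output (1, 'a'), add 'aa' as idx 2
Step 3: w='' (idx 0), next='b' -> output (0, 'b'), add 'b' as idx 3
Step 4: w='a' (idx 1), next='b' -> output (1, 'b'), add 'ab' as idx 4
Step 5: w='b' (idx 3), next='a' -> output (3, 'a'), add 'ba' as idx 5


Encoded: [(0, 'a'), (1, 'a'), (0, 'b'), (1, 'b'), (3, 'a')]


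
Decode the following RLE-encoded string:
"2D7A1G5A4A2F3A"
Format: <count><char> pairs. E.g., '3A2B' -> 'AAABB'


Expanding each <count><char> pair:
  2D -> 'DD'
  7A -> 'AAAAAAA'
  1G -> 'G'
  5A -> 'AAAAA'
  4A -> 'AAAA'
  2F -> 'FF'
  3A -> 'AAA'

Decoded = DDAAAAAAAGAAAAAAAAAFFAAA


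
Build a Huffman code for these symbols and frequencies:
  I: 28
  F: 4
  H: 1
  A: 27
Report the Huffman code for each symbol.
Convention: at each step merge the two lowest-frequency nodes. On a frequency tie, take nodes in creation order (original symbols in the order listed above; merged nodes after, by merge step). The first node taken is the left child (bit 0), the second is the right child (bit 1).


Huffman tree construction:
Step 1: Merge H(1) + F(4) = 5
Step 2: Merge (H+F)(5) + A(27) = 32
Step 3: Merge I(28) + ((H+F)+A)(32) = 60
Read each symbol's code off the tree from the root (left child = 0, right child = 1).

Codes:
  I: 0 (length 1)
  F: 101 (length 3)
  H: 100 (length 3)
  A: 11 (length 2)
Average code length: 97/60 = 1.6167 bits/symbol


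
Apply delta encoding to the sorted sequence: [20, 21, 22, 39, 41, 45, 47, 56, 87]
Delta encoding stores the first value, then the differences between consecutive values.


First value: 20
Deltas:
  21 - 20 = 1
  22 - 21 = 1
  39 - 22 = 17
  41 - 39 = 2
  45 - 41 = 4
  47 - 45 = 2
  56 - 47 = 9
  87 - 56 = 31


Delta encoded: [20, 1, 1, 17, 2, 4, 2, 9, 31]


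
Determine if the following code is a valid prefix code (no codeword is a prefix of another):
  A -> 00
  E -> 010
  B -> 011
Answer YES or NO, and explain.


Checking each pair (does one codeword prefix another?):
  A='00' vs E='010': no prefix
  A='00' vs B='011': no prefix
  E='010' vs A='00': no prefix
  E='010' vs B='011': no prefix
  B='011' vs A='00': no prefix
  B='011' vs E='010': no prefix
No violation found over all pairs.

YES -- this is a valid prefix code. No codeword is a prefix of any other codeword.


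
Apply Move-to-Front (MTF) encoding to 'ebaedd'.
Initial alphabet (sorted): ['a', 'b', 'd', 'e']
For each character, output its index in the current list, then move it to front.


MTF encoding:
'e': index 3 in ['a', 'b', 'd', 'e'] -> ['e', 'a', 'b', 'd']
'b': index 2 in ['e', 'a', 'b', 'd'] -> ['b', 'e', 'a', 'd']
'a': index 2 in ['b', 'e', 'a', 'd'] -> ['a', 'b', 'e', 'd']
'e': index 2 in ['a', 'b', 'e', 'd'] -> ['e', 'a', 'b', 'd']
'd': index 3 in ['e', 'a', 'b', 'd'] -> ['d', 'e', 'a', 'b']
'd': index 0 in ['d', 'e', 'a', 'b'] -> ['d', 'e', 'a', 'b']


Output: [3, 2, 2, 2, 3, 0]


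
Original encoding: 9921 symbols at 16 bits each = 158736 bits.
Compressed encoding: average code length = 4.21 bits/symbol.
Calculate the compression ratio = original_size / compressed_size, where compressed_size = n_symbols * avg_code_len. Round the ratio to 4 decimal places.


original_size = n_symbols * orig_bits = 9921 * 16 = 158736 bits
compressed_size = n_symbols * avg_code_len = 9921 * 4.21 = 41767.41 bits
ratio = original_size / compressed_size = 158736 / 41767.41 = 3.8005

Compression ratio = 3.8005


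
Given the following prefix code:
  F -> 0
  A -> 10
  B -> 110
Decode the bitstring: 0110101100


Decoding step by step:
Bits 0 -> F
Bits 110 -> B
Bits 10 -> A
Bits 110 -> B
Bits 0 -> F


Decoded message: FBABF


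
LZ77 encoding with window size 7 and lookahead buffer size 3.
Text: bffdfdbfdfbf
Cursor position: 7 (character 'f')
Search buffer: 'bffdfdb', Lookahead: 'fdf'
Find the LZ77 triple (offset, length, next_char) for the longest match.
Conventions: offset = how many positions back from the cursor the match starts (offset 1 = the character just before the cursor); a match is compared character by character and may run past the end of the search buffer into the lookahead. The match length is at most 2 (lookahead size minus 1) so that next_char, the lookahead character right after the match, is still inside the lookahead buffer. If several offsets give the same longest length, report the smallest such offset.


Try each offset into the search buffer:
  offset=1 (pos 6, char 'b'): match length 0
  offset=2 (pos 5, char 'd'): match length 0
  offset=3 (pos 4, char 'f'): match length 2
  offset=4 (pos 3, char 'd'): match length 0
  offset=5 (pos 2, char 'f'): match length 2
  offset=6 (pos 1, char 'f'): match length 1
  offset=7 (pos 0, char 'b'): match length 0
Longest match has length 2, found at offsets 3, 5; take the smallest, offset 3.
next_char = character at position 7 + 2 = 9 -> 'f'

Best match: offset=3, length=2 (matching 'fd' starting at position 4)
LZ77 triple: (3, 2, 'f')


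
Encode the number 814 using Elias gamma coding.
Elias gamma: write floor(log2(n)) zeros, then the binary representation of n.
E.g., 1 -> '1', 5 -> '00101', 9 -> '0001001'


num_bits = floor(log2(814)) + 1 = 10
leading_zeros = num_bits - 1 = 9
binary(814) = 1100101110

Elias gamma(814) = '000000000' + '1100101110' = 0000000001100101110 (19 bits)


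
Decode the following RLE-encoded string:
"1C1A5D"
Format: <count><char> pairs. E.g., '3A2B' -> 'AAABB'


Expanding each <count><char> pair:
  1C -> 'C'
  1A -> 'A'
  5D -> 'DDDDD'

Decoded = CADDDDD


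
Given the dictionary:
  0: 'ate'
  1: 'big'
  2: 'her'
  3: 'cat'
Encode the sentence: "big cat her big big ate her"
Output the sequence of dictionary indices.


Look up each word in the dictionary:
  'big' -> 1
  'cat' -> 3
  'her' -> 2
  'big' -> 1
  'big' -> 1
  'ate' -> 0
  'her' -> 2

Encoded: [1, 3, 2, 1, 1, 0, 2]


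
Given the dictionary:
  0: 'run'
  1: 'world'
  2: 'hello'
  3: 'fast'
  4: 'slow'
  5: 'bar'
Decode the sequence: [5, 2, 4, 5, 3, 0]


Look up each index in the dictionary:
  5 -> 'bar'
  2 -> 'hello'
  4 -> 'slow'
  5 -> 'bar'
  3 -> 'fast'
  0 -> 'run'

Decoded: "bar hello slow bar fast run"


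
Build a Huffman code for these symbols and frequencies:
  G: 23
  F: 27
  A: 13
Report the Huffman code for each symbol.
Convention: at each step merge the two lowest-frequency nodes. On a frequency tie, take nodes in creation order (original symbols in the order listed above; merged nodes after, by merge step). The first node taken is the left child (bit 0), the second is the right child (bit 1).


Huffman tree construction:
Step 1: Merge A(13) + G(23) = 36
Step 2: Merge F(27) + (A+G)(36) = 63
Read each symbol's code off the tree from the root (left child = 0, right child = 1).

Codes:
  G: 11 (length 2)
  F: 0 (length 1)
  A: 10 (length 2)
Average code length: 99/63 = 1.5714 bits/symbol


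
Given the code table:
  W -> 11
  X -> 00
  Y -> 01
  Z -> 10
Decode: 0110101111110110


Decoding:
01 -> Y
10 -> Z
10 -> Z
11 -> W
11 -> W
11 -> W
01 -> Y
10 -> Z


Result: YZZWWWYZ


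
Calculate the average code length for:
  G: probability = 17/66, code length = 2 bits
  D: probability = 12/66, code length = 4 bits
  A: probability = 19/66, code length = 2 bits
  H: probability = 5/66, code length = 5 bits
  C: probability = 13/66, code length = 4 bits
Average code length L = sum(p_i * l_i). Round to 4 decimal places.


Weighted contributions p_i * l_i:
  G: (17/66) * 2 = 34/66
  D: (12/66) * 4 = 48/66
  A: (19/66) * 2 = 38/66
  H: (5/66) * 5 = 25/66
  C: (13/66) * 4 = 52/66
Sum = (34 + 48 + 38 + 25 + 52)/66 = 197/66

L = 197/66 = 2.9848 bits/symbol


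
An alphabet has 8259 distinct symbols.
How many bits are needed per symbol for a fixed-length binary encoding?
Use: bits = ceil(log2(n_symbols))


log2(8259) = 13.0118
Bracket: 2^13 = 8192 < 8259 <= 2^14 = 16384
So ceil(log2(8259)) = 14

bits = ceil(log2(8259)) = ceil(13.0118) = 14 bits


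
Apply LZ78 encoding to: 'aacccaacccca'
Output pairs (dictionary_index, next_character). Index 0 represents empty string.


LZ78 encoding steps:
Dictionary: {0: ''}
Step 1: w='' (idx 0), next='a' -> output (0, 'a'), add 'a' as idx 1
Step 2: w='a' (idx 1), next='c' -> output (1, 'c'), add 'ac' as idx 2
Step 3: w='' (idx 0), next='c' -> output (0, 'c'), add 'c' as idx 3
Step 4: w='c' (idx 3), next='a' -> output (3, 'a'), add 'ca' as idx 4
Step 5: w='ac' (idx 2), next='c' -> output (2, 'c'), add 'acc' as idx 5
Step 6: w='c' (idx 3), next='c' -> output (3, 'c'), add 'cc' as idx 6
Step 7: w='a' (idx 1), end of input -> output (1, '')


Encoded: [(0, 'a'), (1, 'c'), (0, 'c'), (3, 'a'), (2, 'c'), (3, 'c'), (1, '')]


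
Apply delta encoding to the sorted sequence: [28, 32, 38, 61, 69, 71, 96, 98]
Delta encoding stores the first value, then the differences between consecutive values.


First value: 28
Deltas:
  32 - 28 = 4
  38 - 32 = 6
  61 - 38 = 23
  69 - 61 = 8
  71 - 69 = 2
  96 - 71 = 25
  98 - 96 = 2


Delta encoded: [28, 4, 6, 23, 8, 2, 25, 2]


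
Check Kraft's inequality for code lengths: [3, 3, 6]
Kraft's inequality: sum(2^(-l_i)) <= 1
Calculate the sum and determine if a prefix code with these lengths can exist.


Sum = 2^(-3) + 2^(-3) + 2^(-6)
    = 0.125 + 0.125 + 0.015625
    = 17/64 = 0.265625
Since 0.265625 <= 1, Kraft's inequality IS satisfied.
A prefix code with these lengths CAN exist.

Kraft sum = 0.265625. Satisfied.


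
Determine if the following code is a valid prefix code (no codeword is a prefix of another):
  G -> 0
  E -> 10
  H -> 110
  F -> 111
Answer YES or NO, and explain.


Checking each pair (does one codeword prefix another?):
  G='0' vs E='10': no prefix
  G='0' vs H='110': no prefix
  G='0' vs F='111': no prefix
  E='10' vs G='0': no prefix
  E='10' vs H='110': no prefix
  E='10' vs F='111': no prefix
  H='110' vs G='0': no prefix
  H='110' vs E='10': no prefix
  H='110' vs F='111': no prefix
  F='111' vs G='0': no prefix
  F='111' vs E='10': no prefix
  F='111' vs H='110': no prefix
No violation found over all pairs.

YES -- this is a valid prefix code. No codeword is a prefix of any other codeword.


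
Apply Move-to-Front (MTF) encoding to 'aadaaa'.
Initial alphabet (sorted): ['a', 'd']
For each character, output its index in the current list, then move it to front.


MTF encoding:
'a': index 0 in ['a', 'd'] -> ['a', 'd']
'a': index 0 in ['a', 'd'] -> ['a', 'd']
'd': index 1 in ['a', 'd'] -> ['d', 'a']
'a': index 1 in ['d', 'a'] -> ['a', 'd']
'a': index 0 in ['a', 'd'] -> ['a', 'd']
'a': index 0 in ['a', 'd'] -> ['a', 'd']


Output: [0, 0, 1, 1, 0, 0]


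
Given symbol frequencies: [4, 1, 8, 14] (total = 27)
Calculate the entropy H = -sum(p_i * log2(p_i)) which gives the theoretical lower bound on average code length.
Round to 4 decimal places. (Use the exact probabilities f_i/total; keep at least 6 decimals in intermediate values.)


Per-symbol terms -p_i * log2(p_i) with p_i = f_i/27:
  p = 4/27 = 0.148148: log2(p) = -2.754888, -p*log2(p) = 0.408131
  p = 1/27 = 0.037037: log2(p) = -4.754888, -p*log2(p) = 0.176107
  p = 8/27 = 0.296296: log2(p) = -1.754888, -p*log2(p) = 0.519967
  p = 14/27 = 0.518519: log2(p) = -0.947533, -p*log2(p) = 0.491313
H = 0.408131 + 0.176107 + 0.519967 + 0.491313 = 1.595518

H = 1.5955 bits/symbol


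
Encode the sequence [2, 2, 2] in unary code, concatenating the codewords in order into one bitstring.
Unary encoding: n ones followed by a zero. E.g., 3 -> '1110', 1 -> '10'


Encode each number as n ones followed by a terminating 0:
  2 -> 110 (3 bits)
  2 -> 110 (3 bits)
  2 -> 110 (3 bits)
Total length = 3 + 3 + 3 = 9 bits.

Unary([2, 2, 2]) = 110110110 (9 bits)


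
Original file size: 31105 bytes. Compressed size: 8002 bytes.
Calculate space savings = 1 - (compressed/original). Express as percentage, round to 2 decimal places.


ratio = compressed/original = 8002/31105 = 0.257258
savings = 1 - ratio = 1 - 0.257258 = 0.742742
as a percentage: 0.742742 * 100 = 74.27%

Space savings = 1 - 8002/31105 = 74.27%


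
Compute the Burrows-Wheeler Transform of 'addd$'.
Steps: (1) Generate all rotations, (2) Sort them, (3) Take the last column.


Rotations (sorted):
  0: $addd -> last char: d
  1: addd$ -> last char: $
  2: d$add -> last char: d
  3: dd$ad -> last char: d
  4: ddd$a -> last char: a


BWT = d$dda


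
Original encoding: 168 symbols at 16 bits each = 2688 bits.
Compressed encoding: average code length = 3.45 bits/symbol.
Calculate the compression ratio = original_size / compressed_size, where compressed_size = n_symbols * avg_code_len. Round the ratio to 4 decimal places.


original_size = n_symbols * orig_bits = 168 * 16 = 2688 bits
compressed_size = n_symbols * avg_code_len = 168 * 3.45 = 579.6 bits
ratio = original_size / compressed_size = 2688 / 579.6 = 4.6377

Compression ratio = 4.6377


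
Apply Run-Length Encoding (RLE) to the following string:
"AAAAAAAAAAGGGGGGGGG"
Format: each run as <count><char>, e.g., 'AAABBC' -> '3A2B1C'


Scanning runs left to right:
  i=0: run of 'A' x 10 -> '10A'
  i=10: run of 'G' x 9 -> '9G'

RLE = 10A9G


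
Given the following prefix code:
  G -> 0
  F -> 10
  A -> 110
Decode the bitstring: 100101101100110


Decoding step by step:
Bits 10 -> F
Bits 0 -> G
Bits 10 -> F
Bits 110 -> A
Bits 110 -> A
Bits 0 -> G
Bits 110 -> A


Decoded message: FGFAAGA


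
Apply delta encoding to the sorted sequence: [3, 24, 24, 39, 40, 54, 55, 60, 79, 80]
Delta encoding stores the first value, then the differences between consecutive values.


First value: 3
Deltas:
  24 - 3 = 21
  24 - 24 = 0
  39 - 24 = 15
  40 - 39 = 1
  54 - 40 = 14
  55 - 54 = 1
  60 - 55 = 5
  79 - 60 = 19
  80 - 79 = 1


Delta encoded: [3, 21, 0, 15, 1, 14, 1, 5, 19, 1]


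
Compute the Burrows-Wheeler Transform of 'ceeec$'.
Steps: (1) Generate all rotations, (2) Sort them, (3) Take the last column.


Rotations (sorted):
  0: $ceeec -> last char: c
  1: c$ceee -> last char: e
  2: ceeec$ -> last char: $
  3: ec$cee -> last char: e
  4: eec$ce -> last char: e
  5: eeec$c -> last char: c


BWT = ce$eec


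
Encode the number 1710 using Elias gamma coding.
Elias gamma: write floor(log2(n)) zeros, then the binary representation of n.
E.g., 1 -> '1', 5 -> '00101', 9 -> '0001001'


num_bits = floor(log2(1710)) + 1 = 11
leading_zeros = num_bits - 1 = 10
binary(1710) = 11010101110

Elias gamma(1710) = '0000000000' + '11010101110' = 000000000011010101110 (21 bits)


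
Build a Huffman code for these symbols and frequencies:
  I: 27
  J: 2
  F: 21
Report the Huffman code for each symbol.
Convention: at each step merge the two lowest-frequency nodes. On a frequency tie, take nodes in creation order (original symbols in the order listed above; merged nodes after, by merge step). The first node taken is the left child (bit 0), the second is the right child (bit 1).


Huffman tree construction:
Step 1: Merge J(2) + F(21) = 23
Step 2: Merge (J+F)(23) + I(27) = 50
Read each symbol's code off the tree from the root (left child = 0, right child = 1).

Codes:
  I: 1 (length 1)
  J: 00 (length 2)
  F: 01 (length 2)
Average code length: 73/50 = 1.4600 bits/symbol


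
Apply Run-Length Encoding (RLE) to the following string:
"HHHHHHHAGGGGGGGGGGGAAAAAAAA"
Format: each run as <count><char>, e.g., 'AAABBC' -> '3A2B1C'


Scanning runs left to right:
  i=0: run of 'H' x 7 -> '7H'
  i=7: run of 'A' x 1 -> '1A'
  i=8: run of 'G' x 11 -> '11G'
  i=19: run of 'A' x 8 -> '8A'

RLE = 7H1A11G8A


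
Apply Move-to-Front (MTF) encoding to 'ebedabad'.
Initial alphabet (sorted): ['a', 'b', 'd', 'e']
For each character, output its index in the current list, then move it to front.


MTF encoding:
'e': index 3 in ['a', 'b', 'd', 'e'] -> ['e', 'a', 'b', 'd']
'b': index 2 in ['e', 'a', 'b', 'd'] -> ['b', 'e', 'a', 'd']
'e': index 1 in ['b', 'e', 'a', 'd'] -> ['e', 'b', 'a', 'd']
'd': index 3 in ['e', 'b', 'a', 'd'] -> ['d', 'e', 'b', 'a']
'a': index 3 in ['d', 'e', 'b', 'a'] -> ['a', 'd', 'e', 'b']
'b': index 3 in ['a', 'd', 'e', 'b'] -> ['b', 'a', 'd', 'e']
'a': index 1 in ['b', 'a', 'd', 'e'] -> ['a', 'b', 'd', 'e']
'd': index 2 in ['a', 'b', 'd', 'e'] -> ['d', 'a', 'b', 'e']


Output: [3, 2, 1, 3, 3, 3, 1, 2]


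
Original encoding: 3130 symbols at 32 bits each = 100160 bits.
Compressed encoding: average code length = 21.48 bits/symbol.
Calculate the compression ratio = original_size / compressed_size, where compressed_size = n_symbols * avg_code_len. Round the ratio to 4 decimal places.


original_size = n_symbols * orig_bits = 3130 * 32 = 100160 bits
compressed_size = n_symbols * avg_code_len = 3130 * 21.48 = 67232.4 bits
ratio = original_size / compressed_size = 100160 / 67232.4 = 1.4898

Compression ratio = 1.4898


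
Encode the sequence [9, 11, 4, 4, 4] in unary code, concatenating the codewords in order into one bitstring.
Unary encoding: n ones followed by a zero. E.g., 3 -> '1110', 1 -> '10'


Encode each number as n ones followed by a terminating 0:
  9 -> 1111111110 (10 bits)
  11 -> 111111111110 (12 bits)
  4 -> 11110 (5 bits)
  4 -> 11110 (5 bits)
  4 -> 11110 (5 bits)
Total length = 10 + 12 + 5 + 5 + 5 = 37 bits.

Unary([9, 11, 4, 4, 4]) = 1111111110111111111110111101111011110 (37 bits)


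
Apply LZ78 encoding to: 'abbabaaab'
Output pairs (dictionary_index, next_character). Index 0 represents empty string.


LZ78 encoding steps:
Dictionary: {0: ''}
Step 1: w='' (idx 0), next='a' -> output (0, 'a'), add 'a' as idx 1
Step 2: w='' (idx 0), next='b' -> output (0, 'b'), add 'b' as idx 2
Step 3: w='b' (idx 2), next='a' -> output (2, 'a'), add 'ba' as idx 3
Step 4: w='ba' (idx 3), next='a' -> output (3, 'a'), add 'baa' as idx 4
Step 5: w='a' (idx 1), next='b' -> output (1, 'b'), add 'ab' as idx 5


Encoded: [(0, 'a'), (0, 'b'), (2, 'a'), (3, 'a'), (1, 'b')]


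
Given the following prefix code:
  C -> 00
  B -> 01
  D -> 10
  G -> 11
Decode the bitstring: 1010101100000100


Decoding step by step:
Bits 10 -> D
Bits 10 -> D
Bits 10 -> D
Bits 11 -> G
Bits 00 -> C
Bits 00 -> C
Bits 01 -> B
Bits 00 -> C


Decoded message: DDDGCCBC


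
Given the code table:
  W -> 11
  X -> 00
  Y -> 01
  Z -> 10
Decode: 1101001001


Decoding:
11 -> W
01 -> Y
00 -> X
10 -> Z
01 -> Y


Result: WYXZY


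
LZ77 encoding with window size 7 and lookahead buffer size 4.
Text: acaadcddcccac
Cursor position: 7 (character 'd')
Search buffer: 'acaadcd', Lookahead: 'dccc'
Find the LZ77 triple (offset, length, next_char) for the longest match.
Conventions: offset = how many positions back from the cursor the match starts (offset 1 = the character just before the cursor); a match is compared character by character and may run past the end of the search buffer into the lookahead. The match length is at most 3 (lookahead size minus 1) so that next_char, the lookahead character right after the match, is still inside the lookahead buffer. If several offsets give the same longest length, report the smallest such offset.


Try each offset into the search buffer:
  offset=1 (pos 6, char 'd'): match length 1
  offset=2 (pos 5, char 'c'): match length 0
  offset=3 (pos 4, char 'd'): match length 2
  offset=4 (pos 3, char 'a'): match length 0
  offset=5 (pos 2, char 'a'): match length 0
  offset=6 (pos 1, char 'c'): match length 0
  offset=7 (pos 0, char 'a'): match length 0
Longest match has length 2 at offset 3.
next_char = character at position 7 + 2 = 9 -> 'c'

Best match: offset=3, length=2 (matching 'dc' starting at position 4)
LZ77 triple: (3, 2, 'c')


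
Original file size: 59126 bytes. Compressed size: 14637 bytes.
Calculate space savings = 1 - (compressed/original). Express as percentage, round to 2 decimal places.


ratio = compressed/original = 14637/59126 = 0.247556
savings = 1 - ratio = 1 - 0.247556 = 0.752444
as a percentage: 0.752444 * 100 = 75.24%

Space savings = 1 - 14637/59126 = 75.24%


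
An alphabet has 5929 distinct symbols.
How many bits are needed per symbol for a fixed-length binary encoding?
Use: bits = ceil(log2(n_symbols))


log2(5929) = 12.5336
Bracket: 2^12 = 4096 < 5929 <= 2^13 = 8192
So ceil(log2(5929)) = 13

bits = ceil(log2(5929)) = ceil(12.5336) = 13 bits


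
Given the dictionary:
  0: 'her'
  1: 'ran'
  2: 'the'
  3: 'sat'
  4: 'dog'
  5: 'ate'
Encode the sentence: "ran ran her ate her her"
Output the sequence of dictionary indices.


Look up each word in the dictionary:
  'ran' -> 1
  'ran' -> 1
  'her' -> 0
  'ate' -> 5
  'her' -> 0
  'her' -> 0

Encoded: [1, 1, 0, 5, 0, 0]


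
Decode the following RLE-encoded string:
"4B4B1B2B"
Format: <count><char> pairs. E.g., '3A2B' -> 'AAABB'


Expanding each <count><char> pair:
  4B -> 'BBBB'
  4B -> 'BBBB'
  1B -> 'B'
  2B -> 'BB'

Decoded = BBBBBBBBBBB


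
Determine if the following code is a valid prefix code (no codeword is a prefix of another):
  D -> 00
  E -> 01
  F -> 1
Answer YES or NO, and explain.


Checking each pair (does one codeword prefix another?):
  D='00' vs E='01': no prefix
  D='00' vs F='1': no prefix
  E='01' vs D='00': no prefix
  E='01' vs F='1': no prefix
  F='1' vs D='00': no prefix
  F='1' vs E='01': no prefix
No violation found over all pairs.

YES -- this is a valid prefix code. No codeword is a prefix of any other codeword.


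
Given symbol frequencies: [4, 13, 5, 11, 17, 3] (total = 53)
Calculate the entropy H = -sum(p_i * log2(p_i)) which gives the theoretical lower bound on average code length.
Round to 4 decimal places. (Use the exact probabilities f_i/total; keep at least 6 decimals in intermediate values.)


Per-symbol terms -p_i * log2(p_i) with p_i = f_i/53:
  p = 4/53 = 0.075472: log2(p) = -3.727920, -p*log2(p) = 0.281352
  p = 13/53 = 0.245283: log2(p) = -2.027481, -p*log2(p) = 0.497307
  p = 5/53 = 0.094340: log2(p) = -3.405992, -p*log2(p) = 0.321320
  p = 11/53 = 0.207547: log2(p) = -2.268489, -p*log2(p) = 0.470818
  p = 17/53 = 0.320755: log2(p) = -1.640458, -p*log2(p) = 0.526185
  p = 3/53 = 0.056604: log2(p) = -4.142958, -p*log2(p) = 0.234507
H = 0.281352 + 0.497307 + 0.321320 + 0.470818 + 0.526185 + 0.234507 = 2.331489

H = 2.3315 bits/symbol


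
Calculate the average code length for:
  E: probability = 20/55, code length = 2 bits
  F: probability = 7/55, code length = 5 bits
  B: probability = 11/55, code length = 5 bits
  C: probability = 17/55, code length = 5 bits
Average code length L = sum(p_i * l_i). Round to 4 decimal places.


Weighted contributions p_i * l_i:
  E: (20/55) * 2 = 40/55
  F: (7/55) * 5 = 35/55
  B: (11/55) * 5 = 55/55
  C: (17/55) * 5 = 85/55
Sum = (40 + 35 + 55 + 85)/55 = 215/55

L = 215/55 = 3.9091 bits/symbol


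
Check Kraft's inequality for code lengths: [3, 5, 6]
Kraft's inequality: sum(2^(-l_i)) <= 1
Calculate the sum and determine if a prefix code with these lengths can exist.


Sum = 2^(-3) + 2^(-5) + 2^(-6)
    = 0.125 + 0.03125 + 0.015625
    = 11/64 = 0.171875
Since 0.171875 <= 1, Kraft's inequality IS satisfied.
A prefix code with these lengths CAN exist.

Kraft sum = 0.171875. Satisfied.


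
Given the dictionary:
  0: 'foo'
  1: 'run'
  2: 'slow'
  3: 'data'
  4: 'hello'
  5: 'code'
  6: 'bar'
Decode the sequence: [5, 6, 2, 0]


Look up each index in the dictionary:
  5 -> 'code'
  6 -> 'bar'
  2 -> 'slow'
  0 -> 'foo'

Decoded: "code bar slow foo"


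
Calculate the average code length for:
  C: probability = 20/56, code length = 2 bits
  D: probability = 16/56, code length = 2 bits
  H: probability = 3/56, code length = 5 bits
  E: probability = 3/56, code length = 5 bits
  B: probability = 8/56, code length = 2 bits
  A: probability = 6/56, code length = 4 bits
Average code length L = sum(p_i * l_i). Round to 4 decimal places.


Weighted contributions p_i * l_i:
  C: (20/56) * 2 = 40/56
  D: (16/56) * 2 = 32/56
  H: (3/56) * 5 = 15/56
  E: (3/56) * 5 = 15/56
  B: (8/56) * 2 = 16/56
  A: (6/56) * 4 = 24/56
Sum = (40 + 32 + 15 + 15 + 16 + 24)/56 = 142/56

L = 142/56 = 2.5357 bits/symbol


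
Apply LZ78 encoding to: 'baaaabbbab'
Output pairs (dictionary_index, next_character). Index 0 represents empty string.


LZ78 encoding steps:
Dictionary: {0: ''}
Step 1: w='' (idx 0), next='b' -> output (0, 'b'), add 'b' as idx 1
Step 2: w='' (idx 0), next='a' -> output (0, 'a'), add 'a' as idx 2
Step 3: w='a' (idx 2), next='a' -> output (2, 'a'), add 'aa' as idx 3
Step 4: w='a' (idx 2), next='b' -> output (2, 'b'), add 'ab' as idx 4
Step 5: w='b' (idx 1), next='b' -> output (1, 'b'), add 'bb' as idx 5
Step 6: w='ab' (idx 4), end of input -> output (4, '')


Encoded: [(0, 'b'), (0, 'a'), (2, 'a'), (2, 'b'), (1, 'b'), (4, '')]


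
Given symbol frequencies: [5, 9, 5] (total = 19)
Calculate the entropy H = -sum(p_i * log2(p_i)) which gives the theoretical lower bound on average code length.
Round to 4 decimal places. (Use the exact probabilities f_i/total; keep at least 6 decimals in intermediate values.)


Per-symbol terms -p_i * log2(p_i) with p_i = f_i/19:
  p = 5/19 = 0.263158: log2(p) = -1.925999, -p*log2(p) = 0.506842
  p = 9/19 = 0.473684: log2(p) = -1.078003, -p*log2(p) = 0.510633
  p = 5/19 = 0.263158: log2(p) = -1.925999, -p*log2(p) = 0.506842
H = 0.506842 + 0.510633 + 0.506842 = 1.524317

H = 1.5243 bits/symbol


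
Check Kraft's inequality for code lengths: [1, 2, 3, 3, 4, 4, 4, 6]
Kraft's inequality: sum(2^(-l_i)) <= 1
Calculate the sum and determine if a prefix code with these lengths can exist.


Sum = 2^(-1) + 2^(-2) + 2^(-3) + 2^(-3) + 2^(-4) + 2^(-4) + 2^(-4) + 2^(-6)
    = 0.5 + 0.25 + 0.125 + 0.125 + 0.0625 + 0.0625 + 0.0625 + 0.015625
    = 77/64 = 1.203125
Since 1.203125 > 1, Kraft's inequality is NOT satisfied.
A prefix code with these lengths CANNOT exist.

Kraft sum = 1.203125. Not satisfied.


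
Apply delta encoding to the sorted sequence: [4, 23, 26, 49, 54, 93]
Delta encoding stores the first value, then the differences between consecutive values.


First value: 4
Deltas:
  23 - 4 = 19
  26 - 23 = 3
  49 - 26 = 23
  54 - 49 = 5
  93 - 54 = 39


Delta encoded: [4, 19, 3, 23, 5, 39]


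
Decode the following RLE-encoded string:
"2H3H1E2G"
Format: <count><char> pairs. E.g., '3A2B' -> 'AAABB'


Expanding each <count><char> pair:
  2H -> 'HH'
  3H -> 'HHH'
  1E -> 'E'
  2G -> 'GG'

Decoded = HHHHHEGG


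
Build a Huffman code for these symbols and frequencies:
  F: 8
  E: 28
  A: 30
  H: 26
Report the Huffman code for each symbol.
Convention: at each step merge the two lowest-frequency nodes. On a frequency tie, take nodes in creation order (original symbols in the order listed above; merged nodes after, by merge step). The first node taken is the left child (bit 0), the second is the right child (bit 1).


Huffman tree construction:
Step 1: Merge F(8) + H(26) = 34
Step 2: Merge E(28) + A(30) = 58
Step 3: Merge (F+H)(34) + (E+A)(58) = 92
Read each symbol's code off the tree from the root (left child = 0, right child = 1).

Codes:
  F: 00 (length 2)
  E: 10 (length 2)
  A: 11 (length 2)
  H: 01 (length 2)
Average code length: 184/92 = 2.0000 bits/symbol
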